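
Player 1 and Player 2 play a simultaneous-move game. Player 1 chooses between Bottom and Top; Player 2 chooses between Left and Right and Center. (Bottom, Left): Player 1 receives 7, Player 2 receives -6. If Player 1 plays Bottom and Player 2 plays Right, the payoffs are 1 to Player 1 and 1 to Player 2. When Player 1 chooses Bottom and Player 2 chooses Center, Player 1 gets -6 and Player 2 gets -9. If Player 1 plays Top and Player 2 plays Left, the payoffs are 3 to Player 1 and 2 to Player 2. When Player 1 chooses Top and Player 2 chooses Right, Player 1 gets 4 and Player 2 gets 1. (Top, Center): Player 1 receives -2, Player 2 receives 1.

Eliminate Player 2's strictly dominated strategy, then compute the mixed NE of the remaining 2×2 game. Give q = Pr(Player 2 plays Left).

q = 3/7

Player 2's strategy Center is strictly dominated by Left: -6 > -9 and 2 > 1. Eliminate Center.
For Player 1 to be willing to mix, Player 1 must be indifferent between Bottom and Top, which pins down Player 2's mix.
  Player 1's payoff from Bottom: q·7 + (1−q)·1 = 6q + 1
  Player 1's payoff from Top: q·3 + (1−q)·4 = -q + 4
  6q + 1 = -q + 4  ⇒  7q = 3  ⇒  q = 3/7.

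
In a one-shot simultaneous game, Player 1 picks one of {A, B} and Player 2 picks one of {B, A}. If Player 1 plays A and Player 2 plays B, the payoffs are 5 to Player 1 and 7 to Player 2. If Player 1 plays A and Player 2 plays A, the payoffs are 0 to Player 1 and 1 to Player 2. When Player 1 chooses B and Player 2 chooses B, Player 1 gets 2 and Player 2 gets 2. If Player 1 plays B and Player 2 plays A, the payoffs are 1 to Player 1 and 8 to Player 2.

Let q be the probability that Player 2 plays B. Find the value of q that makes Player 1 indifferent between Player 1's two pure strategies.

Player 2's mix must leave Player 1 indifferent between A and B.
  Player 1's payoff to A: q·5 + (1−q)·0 = 5q
  Player 1's payoff to B: q·2 + (1−q)·1 = q + 1
  5q = q + 1  ⇒  4q = 1  ⇒  q = 1/4.

q = 1/4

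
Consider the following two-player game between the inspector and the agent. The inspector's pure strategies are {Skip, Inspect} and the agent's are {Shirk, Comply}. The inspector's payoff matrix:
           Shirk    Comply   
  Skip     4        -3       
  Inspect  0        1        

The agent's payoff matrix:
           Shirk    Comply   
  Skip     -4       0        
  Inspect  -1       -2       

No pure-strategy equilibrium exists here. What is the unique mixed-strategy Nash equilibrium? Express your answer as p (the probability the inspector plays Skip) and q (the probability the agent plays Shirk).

For the agent to be willing to mix, the agent must be indifferent between Shirk and Comply, which pins down the inspector's mix.
  the agent's payoff from Shirk: p·(-4) + (1−p)·(-1) = -3p - 1
  the agent's payoff from Comply: p·0 + (1−p)·(-2) = 2p - 2
  -3p - 1 = 2p - 2  ⇒  -5p = -1  ⇒  p = 1/5.
For the inspector to be willing to mix, the inspector must be indifferent between Skip and Inspect, which pins down the agent's mix.
  the inspector's payoff from Skip: q·4 + (1−q)·(-3) = 7q - 3
  the inspector's payoff from Inspect: q·0 + (1−q)·1 = -q + 1
  7q - 3 = -q + 1  ⇒  8q = 4  ⇒  q = 1/2.

p = 1/5, q = 1/2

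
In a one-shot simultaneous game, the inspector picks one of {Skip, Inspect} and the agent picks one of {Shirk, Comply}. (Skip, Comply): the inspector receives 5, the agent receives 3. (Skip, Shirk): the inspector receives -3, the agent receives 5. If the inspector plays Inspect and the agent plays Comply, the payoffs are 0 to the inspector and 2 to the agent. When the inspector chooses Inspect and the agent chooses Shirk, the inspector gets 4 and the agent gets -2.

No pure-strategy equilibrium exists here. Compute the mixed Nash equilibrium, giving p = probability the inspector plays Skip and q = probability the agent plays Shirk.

In a mixed equilibrium the agent is indifferent between Shirk and Comply; this condition fixes p.
  the agent's payoff from Shirk: p·5 + (1−p)·(-2) = 7p - 2
  the agent's payoff from Comply: p·3 + (1−p)·2 = p + 2
  7p - 2 = p + 2  ⇒  6p = 4  ⇒  p = 2/3.
The inspector's indifference between Skip and Inspect determines the agent's mixing probability q:
  the inspector's payoff to Skip: q·(-3) + (1−q)·5 = -8q + 5
  the inspector's payoff to Inspect: q·4 + (1−q)·0 = 4q
  -8q + 5 = 4q  ⇒  -12q = -5  ⇒  q = 5/12.

p = 2/3, q = 5/12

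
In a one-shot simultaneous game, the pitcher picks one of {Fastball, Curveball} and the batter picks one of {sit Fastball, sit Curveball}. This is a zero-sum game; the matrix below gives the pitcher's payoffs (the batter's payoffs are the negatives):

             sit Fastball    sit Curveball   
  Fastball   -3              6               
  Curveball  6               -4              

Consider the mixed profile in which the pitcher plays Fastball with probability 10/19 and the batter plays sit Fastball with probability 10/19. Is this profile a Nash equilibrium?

Yes

Check the batter's indifference given the pitcher's mix p = 10/19:
  payoff from sit Fastball = -24/19; payoff from sit Curveball = -24/19 — equal.
Check the pitcher's indifference given the batter's mix q = 10/19:
  payoff from Fastball = 24/19; payoff from Curveball = 24/19 — equal.
Both players are indifferent, so neither can profitably deviate.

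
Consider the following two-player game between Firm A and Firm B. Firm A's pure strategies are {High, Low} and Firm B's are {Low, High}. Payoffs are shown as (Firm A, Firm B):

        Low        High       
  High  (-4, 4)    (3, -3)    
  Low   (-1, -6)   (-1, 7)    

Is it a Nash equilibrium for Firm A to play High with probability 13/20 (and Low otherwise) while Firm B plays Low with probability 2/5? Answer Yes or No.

Given Firm B's mix q = 2/5, Firm A's payoff from High is 1/5 but from Low is -1. Firm A strictly prefers High, so Firm A would not mix.
So the proposed profile is not a Nash equilibrium.

No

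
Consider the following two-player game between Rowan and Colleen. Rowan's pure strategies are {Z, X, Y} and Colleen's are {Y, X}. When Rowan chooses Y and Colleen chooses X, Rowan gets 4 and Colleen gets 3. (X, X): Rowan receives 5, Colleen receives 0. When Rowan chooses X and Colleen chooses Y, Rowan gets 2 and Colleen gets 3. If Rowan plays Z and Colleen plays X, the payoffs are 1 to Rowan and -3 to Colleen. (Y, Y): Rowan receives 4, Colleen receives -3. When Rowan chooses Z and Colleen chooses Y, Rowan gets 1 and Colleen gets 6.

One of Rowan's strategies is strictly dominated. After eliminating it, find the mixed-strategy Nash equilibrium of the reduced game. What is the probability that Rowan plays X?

Rowan's strategy Z is strictly dominated by Y: 4 > 1 and 4 > 1. Eliminate Z.
Colleen's indifference between Y and X determines Rowan's mixing probability p:
  Colleen's expected payoff from Y: p·3 + (1−p)·(-3) = 6p - 3
  Colleen's expected payoff from X: p·0 + (1−p)·3 = -3p + 3
  6p - 3 = -3p + 3  ⇒  9p = 6  ⇒  p = 2/3.

p = 2/3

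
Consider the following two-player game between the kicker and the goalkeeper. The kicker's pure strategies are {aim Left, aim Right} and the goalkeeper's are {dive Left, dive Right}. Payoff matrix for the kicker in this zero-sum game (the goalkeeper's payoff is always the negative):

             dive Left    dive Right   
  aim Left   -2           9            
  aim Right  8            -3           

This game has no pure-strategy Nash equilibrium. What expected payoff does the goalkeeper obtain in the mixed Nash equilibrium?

-3

In a mixed equilibrium the goalkeeper is indifferent between dive Left and dive Right; this condition fixes p.
  the goalkeeper's payoff to dive Left: p·2 + (1−p)·(-8) = 10p - 8
  the goalkeeper's payoff to dive Right: p·(-9) + (1−p)·3 = -12p + 3
  10p - 8 = -12p + 3  ⇒  22p = 11  ⇒  p = 1/2.
At equilibrium the goalkeeper is indifferent across columns, so the goalkeeper's payoff equals the payoff from dive Left: (1/2)·2 + (1/2)·(-8) = -3.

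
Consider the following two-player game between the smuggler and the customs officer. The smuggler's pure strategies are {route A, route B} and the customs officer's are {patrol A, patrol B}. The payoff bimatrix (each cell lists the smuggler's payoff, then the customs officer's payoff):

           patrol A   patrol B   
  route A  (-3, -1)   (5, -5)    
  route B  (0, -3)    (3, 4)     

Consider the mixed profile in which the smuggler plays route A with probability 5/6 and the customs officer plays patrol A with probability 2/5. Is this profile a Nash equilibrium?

Given the smuggler's mix p = 5/6, the customs officer's payoff from patrol A is -4/3 but from patrol B is -7/2. The customs officer strictly prefers patrol A, so the customs officer would not mix.
So the proposed profile is not a Nash equilibrium.

No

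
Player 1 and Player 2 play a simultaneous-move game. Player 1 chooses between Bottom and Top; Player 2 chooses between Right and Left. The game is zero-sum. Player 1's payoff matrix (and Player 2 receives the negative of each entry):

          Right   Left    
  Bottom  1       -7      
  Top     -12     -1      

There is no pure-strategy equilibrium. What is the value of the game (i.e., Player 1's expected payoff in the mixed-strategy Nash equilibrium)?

Player 1's indifference between Bottom and Top determines Player 2's mixing probability q:
  Player 1's payoff to Bottom: q·1 + (1−q)·(-7) = 8q - 7
  Player 1's payoff to Top: q·(-12) + (1−q)·(-1) = -11q - 1
  8q - 7 = -11q - 1  ⇒  19q = 6  ⇒  q = 6/19.
The value is Player 1's expected payoff against this mix (using Bottom): (6/19)·1 + (13/19)·(-7) = -85/19.

v = -85/19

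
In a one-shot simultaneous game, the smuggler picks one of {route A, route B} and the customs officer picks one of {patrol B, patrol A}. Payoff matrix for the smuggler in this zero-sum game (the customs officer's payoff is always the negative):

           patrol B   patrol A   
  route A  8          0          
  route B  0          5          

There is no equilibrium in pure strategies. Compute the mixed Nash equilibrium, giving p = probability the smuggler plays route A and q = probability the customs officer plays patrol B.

p = 5/13, q = 5/13

The smuggler's mix must leave the customs officer indifferent between patrol B and patrol A.
  the customs officer's payoff to patrol B: p·(-8) + (1−p)·0 = -8p
  the customs officer's payoff to patrol A: p·0 + (1−p)·(-5) = 5p - 5
  -8p = 5p - 5  ⇒  -13p = -5  ⇒  p = 5/13.
The smuggler's indifference between route A and route B determines the customs officer's mixing probability q:
  the smuggler's payoff from route A: q·8 + (1−q)·0 = 8q
  the smuggler's payoff from route B: q·0 + (1−q)·5 = -5q + 5
  8q = -5q + 5  ⇒  13q = 5  ⇒  q = 5/13.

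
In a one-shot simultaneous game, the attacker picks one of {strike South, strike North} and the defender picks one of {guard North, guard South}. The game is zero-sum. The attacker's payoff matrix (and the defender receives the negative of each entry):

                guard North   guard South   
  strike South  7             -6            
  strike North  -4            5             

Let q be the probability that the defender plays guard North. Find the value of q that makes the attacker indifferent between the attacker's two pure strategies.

The attacker's indifference between strike South and strike North determines the defender's mixing probability q:
  the attacker's payoff from strike South: q·7 + (1−q)·(-6) = 13q - 6
  the attacker's payoff from strike North: q·(-4) + (1−q)·5 = -9q + 5
  13q - 6 = -9q + 5  ⇒  22q = 11  ⇒  q = 1/2.

q = 1/2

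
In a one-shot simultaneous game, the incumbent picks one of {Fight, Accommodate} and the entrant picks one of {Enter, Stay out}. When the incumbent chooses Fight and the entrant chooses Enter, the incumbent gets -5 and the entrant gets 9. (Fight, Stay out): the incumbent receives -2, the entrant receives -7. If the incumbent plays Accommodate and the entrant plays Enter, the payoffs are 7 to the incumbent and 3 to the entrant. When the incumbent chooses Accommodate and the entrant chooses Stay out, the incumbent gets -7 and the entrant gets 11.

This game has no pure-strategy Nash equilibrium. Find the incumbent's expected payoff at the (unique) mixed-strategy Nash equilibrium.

Set the incumbent's expected payoff from Fight equal to that from Accommodate:
  the incumbent's payoff to Fight: q·(-5) + (1−q)·(-2) = -3q - 2
  the incumbent's payoff to Accommodate: q·7 + (1−q)·(-7) = 14q - 7
  -3q - 2 = 14q - 7  ⇒  -17q = -5  ⇒  q = 5/17.
At equilibrium the incumbent is indifferent across rows, so the incumbent's payoff equals the payoff from Fight: (5/17)·(-5) + (12/17)·(-2) = -49/17.

-49/17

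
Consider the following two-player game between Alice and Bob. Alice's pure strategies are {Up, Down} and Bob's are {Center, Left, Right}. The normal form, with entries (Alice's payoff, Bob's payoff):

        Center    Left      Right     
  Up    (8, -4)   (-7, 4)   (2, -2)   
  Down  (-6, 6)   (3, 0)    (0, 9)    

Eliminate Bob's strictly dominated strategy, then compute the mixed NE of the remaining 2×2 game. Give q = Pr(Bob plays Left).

Bob's strategy Center is strictly dominated by Right: -2 > -4 and 9 > 6. Eliminate Center.
For Alice to be willing to mix, Alice must be indifferent between Up and Down, which pins down Bob's mix.
  Alice's payoff from Up: q·(-7) + (1−q)·2 = -9q + 2
  Alice's payoff from Down: q·3 + (1−q)·0 = 3q
  -9q + 2 = 3q  ⇒  -12q = -2  ⇒  q = 1/6.

q = 1/6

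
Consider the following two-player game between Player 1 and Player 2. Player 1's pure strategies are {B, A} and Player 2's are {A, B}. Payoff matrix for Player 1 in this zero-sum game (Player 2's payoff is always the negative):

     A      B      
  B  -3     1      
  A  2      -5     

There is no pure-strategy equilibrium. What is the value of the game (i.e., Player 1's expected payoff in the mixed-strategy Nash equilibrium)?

v = -13/11

Player 1's indifference between B and A determines Player 2's mixing probability q:
  Player 1's payoff from B: q·(-3) + (1−q)·1 = -4q + 1
  Player 1's payoff from A: q·2 + (1−q)·(-5) = 7q - 5
  -4q + 1 = 7q - 5  ⇒  -11q = -6  ⇒  q = 6/11.
The value is Player 1's expected payoff against this mix (using B): (6/11)·(-3) + (5/11)·1 = -13/11.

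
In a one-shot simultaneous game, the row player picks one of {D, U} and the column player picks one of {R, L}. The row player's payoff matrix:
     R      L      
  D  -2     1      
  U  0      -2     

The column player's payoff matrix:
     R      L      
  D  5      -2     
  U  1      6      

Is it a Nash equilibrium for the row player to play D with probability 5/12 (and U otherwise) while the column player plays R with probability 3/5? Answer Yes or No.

Check the column player's indifference given the row player's mix p = 5/12:
  payoff from R = 8/3; payoff from L = 8/3 — equal.
Check the row player's indifference given the column player's mix q = 3/5:
  payoff from D = -4/5; payoff from U = -4/5 — equal.
Both players are indifferent, so neither can profitably deviate.

Yes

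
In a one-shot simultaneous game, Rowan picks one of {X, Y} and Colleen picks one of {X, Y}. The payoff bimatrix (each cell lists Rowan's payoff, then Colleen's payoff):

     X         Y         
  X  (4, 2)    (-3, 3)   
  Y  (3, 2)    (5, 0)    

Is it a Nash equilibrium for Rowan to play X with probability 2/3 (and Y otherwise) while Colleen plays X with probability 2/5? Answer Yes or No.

Given Colleen's mix q = 2/5, Rowan's payoff from X is -1/5 but from Y is 21/5. Rowan strictly prefers Y, so Rowan would not mix.
So the proposed profile is not a Nash equilibrium.

No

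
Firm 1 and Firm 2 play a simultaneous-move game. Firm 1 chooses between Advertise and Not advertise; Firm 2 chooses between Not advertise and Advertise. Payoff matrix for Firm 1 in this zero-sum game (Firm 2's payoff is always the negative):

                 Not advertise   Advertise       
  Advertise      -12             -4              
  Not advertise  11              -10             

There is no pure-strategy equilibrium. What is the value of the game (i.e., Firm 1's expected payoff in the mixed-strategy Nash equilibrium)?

In a mixed equilibrium Firm 1 is indifferent between Advertise and Not advertise; this condition fixes q.
  Firm 1's payoff to Advertise: q·(-12) + (1−q)·(-4) = -8q - 4
  Firm 1's payoff to Not advertise: q·11 + (1−q)·(-10) = 21q - 10
  -8q - 4 = 21q - 10  ⇒  -29q = -6  ⇒  q = 6/29.
The value is Firm 1's expected payoff against this mix (using Advertise): (6/29)·(-12) + (23/29)·(-4) = -164/29.

v = -164/29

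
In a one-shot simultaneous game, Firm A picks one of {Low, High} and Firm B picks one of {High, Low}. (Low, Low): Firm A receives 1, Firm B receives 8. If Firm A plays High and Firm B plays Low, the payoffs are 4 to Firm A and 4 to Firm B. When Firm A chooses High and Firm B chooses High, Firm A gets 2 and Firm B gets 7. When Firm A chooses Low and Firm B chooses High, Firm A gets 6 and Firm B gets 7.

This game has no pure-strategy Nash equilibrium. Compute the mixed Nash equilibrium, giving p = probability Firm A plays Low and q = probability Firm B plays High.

p = 3/4, q = 3/7

Firm B's indifference between High and Low determines Firm A's mixing probability p:
  Firm B's expected payoff from High: p·7 + (1−p)·7 = 7
  Firm B's expected payoff from Low: p·8 + (1−p)·4 = 4p + 4
  7 = 4p + 4  ⇒  -4p = -3  ⇒  p = 3/4.
Firm B's mix must leave Firm A indifferent between Low and High.
  Firm A's expected payoff from Low: q·6 + (1−q)·1 = 5q + 1
  Firm A's expected payoff from High: q·2 + (1−q)·4 = -2q + 4
  5q + 1 = -2q + 4  ⇒  7q = 3  ⇒  q = 3/7.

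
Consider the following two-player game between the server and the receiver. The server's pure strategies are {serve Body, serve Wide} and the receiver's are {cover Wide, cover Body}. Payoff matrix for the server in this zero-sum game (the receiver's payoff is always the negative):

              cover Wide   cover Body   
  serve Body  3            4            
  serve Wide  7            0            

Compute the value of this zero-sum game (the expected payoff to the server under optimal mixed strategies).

v = 7/2

The server's indifference between serve Body and serve Wide determines the receiver's mixing probability q:
  the server's payoff to serve Body: q·3 + (1−q)·4 = -q + 4
  the server's payoff to serve Wide: q·7 + (1−q)·0 = 7q
  -q + 4 = 7q  ⇒  -8q = -4  ⇒  q = 1/2.
The value is the server's expected payoff against this mix (using serve Body): (1/2)·3 + (1/2)·4 = 7/2.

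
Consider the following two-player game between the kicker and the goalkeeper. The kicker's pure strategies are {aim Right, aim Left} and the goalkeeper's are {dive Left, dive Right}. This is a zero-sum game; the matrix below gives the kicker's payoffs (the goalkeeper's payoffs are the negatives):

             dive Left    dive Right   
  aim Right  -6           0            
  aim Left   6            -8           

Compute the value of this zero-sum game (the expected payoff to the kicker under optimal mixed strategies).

For the kicker to be willing to mix, the kicker must be indifferent between aim Right and aim Left, which pins down the goalkeeper's mix.
  the kicker's expected payoff from aim Right: q·(-6) + (1−q)·0 = -6q
  the kicker's expected payoff from aim Left: q·6 + (1−q)·(-8) = 14q - 8
  -6q = 14q - 8  ⇒  -20q = -8  ⇒  q = 2/5.
The value is the kicker's expected payoff against this mix (using aim Right): (2/5)·(-6) + (3/5)·0 = -12/5.

v = -12/5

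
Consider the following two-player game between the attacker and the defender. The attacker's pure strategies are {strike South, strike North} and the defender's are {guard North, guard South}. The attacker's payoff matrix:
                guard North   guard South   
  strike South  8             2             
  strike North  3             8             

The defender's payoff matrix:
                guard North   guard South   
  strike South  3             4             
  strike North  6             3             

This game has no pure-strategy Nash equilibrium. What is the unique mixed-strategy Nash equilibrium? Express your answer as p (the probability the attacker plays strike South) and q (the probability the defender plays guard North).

Set the defender's expected payoff from guard North equal to that from guard South:
  the defender's payoff from guard North: p·3 + (1−p)·6 = -3p + 6
  the defender's payoff from guard South: p·4 + (1−p)·3 = p + 3
  -3p + 6 = p + 3  ⇒  -4p = -3  ⇒  p = 3/4.
In a mixed equilibrium the attacker is indifferent between strike South and strike North; this condition fixes q.
  the attacker's payoff to strike South: q·8 + (1−q)·2 = 6q + 2
  the attacker's payoff to strike North: q·3 + (1−q)·8 = -5q + 8
  6q + 2 = -5q + 8  ⇒  11q = 6  ⇒  q = 6/11.

p = 3/4, q = 6/11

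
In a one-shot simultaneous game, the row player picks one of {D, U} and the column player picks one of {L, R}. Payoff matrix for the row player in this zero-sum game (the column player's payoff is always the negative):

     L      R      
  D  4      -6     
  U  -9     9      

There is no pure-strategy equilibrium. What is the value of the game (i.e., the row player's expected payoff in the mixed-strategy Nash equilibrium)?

Set the row player's expected payoff from D equal to that from U:
  the row player's expected payoff from D: q·4 + (1−q)·(-6) = 10q - 6
  the row player's expected payoff from U: q·(-9) + (1−q)·9 = -18q + 9
  10q - 6 = -18q + 9  ⇒  28q = 15  ⇒  q = 15/28.
The value is the row player's expected payoff against this mix (using D): (15/28)·4 + (13/28)·(-6) = -9/14.

v = -9/14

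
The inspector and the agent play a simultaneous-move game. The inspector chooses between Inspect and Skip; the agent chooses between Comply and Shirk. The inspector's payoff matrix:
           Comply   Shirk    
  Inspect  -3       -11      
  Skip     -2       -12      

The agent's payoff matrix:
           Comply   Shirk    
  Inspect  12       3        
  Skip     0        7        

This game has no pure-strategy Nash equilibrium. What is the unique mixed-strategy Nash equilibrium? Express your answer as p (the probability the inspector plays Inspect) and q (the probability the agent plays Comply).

Set the agent's expected payoff from Comply equal to that from Shirk:
  the agent's payoff to Comply: p·12 + (1−p)·0 = 12p
  the agent's payoff to Shirk: p·3 + (1−p)·7 = -4p + 7
  12p = -4p + 7  ⇒  16p = 7  ⇒  p = 7/16.
Set the inspector's expected payoff from Inspect equal to that from Skip:
  the inspector's payoff to Inspect: q·(-3) + (1−q)·(-11) = 8q - 11
  the inspector's payoff to Skip: q·(-2) + (1−q)·(-12) = 10q - 12
  8q - 11 = 10q - 12  ⇒  -2q = -1  ⇒  q = 1/2.

p = 7/16, q = 1/2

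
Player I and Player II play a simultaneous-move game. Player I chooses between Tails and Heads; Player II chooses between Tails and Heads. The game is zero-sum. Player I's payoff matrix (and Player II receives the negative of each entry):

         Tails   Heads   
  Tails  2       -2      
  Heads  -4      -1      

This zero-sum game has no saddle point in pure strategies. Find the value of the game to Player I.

Player II's mix must leave Player I indifferent between Tails and Heads.
  Player I's expected payoff from Tails: q·2 + (1−q)·(-2) = 4q - 2
  Player I's expected payoff from Heads: q·(-4) + (1−q)·(-1) = -3q - 1
  4q - 2 = -3q - 1  ⇒  7q = 1  ⇒  q = 1/7.
The value is Player I's expected payoff against this mix (using Tails): (1/7)·2 + (6/7)·(-2) = -10/7.

v = -10/7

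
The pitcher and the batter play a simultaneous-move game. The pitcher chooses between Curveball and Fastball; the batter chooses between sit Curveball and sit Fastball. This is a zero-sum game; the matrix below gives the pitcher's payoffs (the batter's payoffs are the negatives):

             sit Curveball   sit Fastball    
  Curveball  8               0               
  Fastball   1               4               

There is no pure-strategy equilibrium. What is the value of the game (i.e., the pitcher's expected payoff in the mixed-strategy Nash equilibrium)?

The batter's mix must leave the pitcher indifferent between Curveball and Fastball.
  the pitcher's expected payoff from Curveball: q·8 + (1−q)·0 = 8q
  the pitcher's expected payoff from Fastball: q·1 + (1−q)·4 = -3q + 4
  8q = -3q + 4  ⇒  11q = 4  ⇒  q = 4/11.
The value is the pitcher's expected payoff against this mix (using Curveball): (4/11)·8 + (7/11)·0 = 32/11.

v = 32/11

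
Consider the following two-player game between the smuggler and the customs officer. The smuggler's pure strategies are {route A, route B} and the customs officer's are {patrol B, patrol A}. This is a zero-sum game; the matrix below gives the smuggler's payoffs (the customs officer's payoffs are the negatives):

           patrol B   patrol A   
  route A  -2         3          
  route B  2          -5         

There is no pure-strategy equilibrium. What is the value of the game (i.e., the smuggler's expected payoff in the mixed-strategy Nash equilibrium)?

Set the smuggler's expected payoff from route A equal to that from route B:
  the smuggler's payoff from route A: q·(-2) + (1−q)·3 = -5q + 3
  the smuggler's payoff from route B: q·2 + (1−q)·(-5) = 7q - 5
  -5q + 3 = 7q - 5  ⇒  -12q = -8  ⇒  q = 2/3.
The value is the smuggler's expected payoff against this mix (using route A): (2/3)·(-2) + (1/3)·3 = -1/3.

v = -1/3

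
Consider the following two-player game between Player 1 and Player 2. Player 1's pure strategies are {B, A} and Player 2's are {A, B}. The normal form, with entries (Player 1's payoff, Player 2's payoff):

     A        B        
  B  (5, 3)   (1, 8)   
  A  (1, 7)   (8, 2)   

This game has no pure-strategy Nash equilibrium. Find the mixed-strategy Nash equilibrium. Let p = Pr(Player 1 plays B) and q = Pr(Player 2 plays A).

For Player 2 to be willing to mix, Player 2 must be indifferent between A and B, which pins down Player 1's mix.
  Player 2's payoff to A: p·3 + (1−p)·7 = -4p + 7
  Player 2's payoff to B: p·8 + (1−p)·2 = 6p + 2
  -4p + 7 = 6p + 2  ⇒  -10p = -5  ⇒  p = 1/2.
Player 1's indifference between B and A determines Player 2's mixing probability q:
  Player 1's payoff to B: q·5 + (1−q)·1 = 4q + 1
  Player 1's payoff to A: q·1 + (1−q)·8 = -7q + 8
  4q + 1 = -7q + 8  ⇒  11q = 7  ⇒  q = 7/11.

p = 1/2, q = 7/11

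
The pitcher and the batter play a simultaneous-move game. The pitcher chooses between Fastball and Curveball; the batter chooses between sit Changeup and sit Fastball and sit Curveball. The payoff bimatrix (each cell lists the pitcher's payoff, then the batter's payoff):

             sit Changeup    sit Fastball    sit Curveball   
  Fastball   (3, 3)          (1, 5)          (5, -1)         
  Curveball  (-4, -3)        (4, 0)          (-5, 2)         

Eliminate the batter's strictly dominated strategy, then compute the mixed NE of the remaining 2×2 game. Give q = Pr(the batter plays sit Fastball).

The batter's strategy sit Changeup is strictly dominated by sit Fastball: 5 > 3 and 0 > -3. Eliminate sit Changeup.
For the pitcher to be willing to mix, the pitcher must be indifferent between Fastball and Curveball, which pins down the batter's mix.
  the pitcher's payoff from Fastball: q·1 + (1−q)·5 = -4q + 5
  the pitcher's payoff from Curveball: q·4 + (1−q)·(-5) = 9q - 5
  -4q + 5 = 9q - 5  ⇒  -13q = -10  ⇒  q = 10/13.

q = 10/13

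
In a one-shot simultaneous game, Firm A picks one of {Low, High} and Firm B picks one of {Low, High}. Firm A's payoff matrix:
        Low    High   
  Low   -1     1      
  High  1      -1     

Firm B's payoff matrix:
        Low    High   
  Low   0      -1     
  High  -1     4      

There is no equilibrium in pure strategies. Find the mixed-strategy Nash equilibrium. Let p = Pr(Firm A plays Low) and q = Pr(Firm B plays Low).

In a mixed equilibrium Firm B is indifferent between Low and High; this condition fixes p.
  Firm B's payoff from Low: p·0 + (1−p)·(-1) = p - 1
  Firm B's payoff from High: p·(-1) + (1−p)·4 = -5p + 4
  p - 1 = -5p + 4  ⇒  6p = 5  ⇒  p = 5/6.
Set Firm A's expected payoff from Low equal to that from High:
  Firm A's expected payoff from Low: q·(-1) + (1−q)·1 = -2q + 1
  Firm A's expected payoff from High: q·1 + (1−q)·(-1) = 2q - 1
  -2q + 1 = 2q - 1  ⇒  -4q = -2  ⇒  q = 1/2.

p = 5/6, q = 1/2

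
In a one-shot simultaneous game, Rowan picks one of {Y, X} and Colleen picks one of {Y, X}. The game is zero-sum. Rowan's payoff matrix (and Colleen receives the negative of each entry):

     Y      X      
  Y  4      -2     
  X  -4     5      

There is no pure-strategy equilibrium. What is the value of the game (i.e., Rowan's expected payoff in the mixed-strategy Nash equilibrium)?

For Rowan to be willing to mix, Rowan must be indifferent between Y and X, which pins down Colleen's mix.
  Rowan's expected payoff from Y: q·4 + (1−q)·(-2) = 6q - 2
  Rowan's expected payoff from X: q·(-4) + (1−q)·5 = -9q + 5
  6q - 2 = -9q + 5  ⇒  15q = 7  ⇒  q = 7/15.
The value is Rowan's expected payoff against this mix (using Y): (7/15)·4 + (8/15)·(-2) = 4/5.

v = 4/5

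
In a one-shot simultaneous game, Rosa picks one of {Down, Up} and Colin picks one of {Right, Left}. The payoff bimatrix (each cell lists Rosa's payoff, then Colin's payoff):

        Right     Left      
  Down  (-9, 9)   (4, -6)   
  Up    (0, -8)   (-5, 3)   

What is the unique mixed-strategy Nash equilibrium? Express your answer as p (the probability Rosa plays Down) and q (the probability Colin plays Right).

For Colin to be willing to mix, Colin must be indifferent between Right and Left, which pins down Rosa's mix.
  Colin's expected payoff from Right: p·9 + (1−p)·(-8) = 17p - 8
  Colin's expected payoff from Left: p·(-6) + (1−p)·3 = -9p + 3
  17p - 8 = -9p + 3  ⇒  26p = 11  ⇒  p = 11/26.
Set Rosa's expected payoff from Down equal to that from Up:
  Rosa's payoff to Down: q·(-9) + (1−q)·4 = -13q + 4
  Rosa's payoff to Up: q·0 + (1−q)·(-5) = 5q - 5
  -13q + 4 = 5q - 5  ⇒  -18q = -9  ⇒  q = 1/2.

p = 11/26, q = 1/2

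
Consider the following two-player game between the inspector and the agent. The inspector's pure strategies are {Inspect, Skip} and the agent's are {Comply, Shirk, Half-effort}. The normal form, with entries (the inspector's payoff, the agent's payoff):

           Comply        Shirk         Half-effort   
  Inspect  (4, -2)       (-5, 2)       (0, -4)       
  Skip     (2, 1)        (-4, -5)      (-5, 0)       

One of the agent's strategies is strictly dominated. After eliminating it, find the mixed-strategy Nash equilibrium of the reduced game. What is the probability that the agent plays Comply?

q = 1/3

The agent's strategy Half-effort is strictly dominated by Comply: -2 > -4 and 1 > 0. Eliminate Half-effort.
Set the inspector's expected payoff from Inspect equal to that from Skip:
  the inspector's expected payoff from Inspect: q·4 + (1−q)·(-5) = 9q - 5
  the inspector's expected payoff from Skip: q·2 + (1−q)·(-4) = 6q - 4
  9q - 5 = 6q - 4  ⇒  3q = 1  ⇒  q = 1/3.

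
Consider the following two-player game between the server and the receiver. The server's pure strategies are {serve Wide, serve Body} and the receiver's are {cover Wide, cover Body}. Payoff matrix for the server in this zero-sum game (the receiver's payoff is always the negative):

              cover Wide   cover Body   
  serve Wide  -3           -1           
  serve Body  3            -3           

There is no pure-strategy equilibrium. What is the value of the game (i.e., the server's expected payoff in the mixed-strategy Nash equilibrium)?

v = -3/2

The receiver's mix must leave the server indifferent between serve Wide and serve Body.
  the server's payoff from serve Wide: q·(-3) + (1−q)·(-1) = -2q - 1
  the server's payoff from serve Body: q·3 + (1−q)·(-3) = 6q - 3
  -2q - 1 = 6q - 3  ⇒  -8q = -2  ⇒  q = 1/4.
The value is the server's expected payoff against this mix (using serve Wide): (1/4)·(-3) + (3/4)·(-1) = -3/2.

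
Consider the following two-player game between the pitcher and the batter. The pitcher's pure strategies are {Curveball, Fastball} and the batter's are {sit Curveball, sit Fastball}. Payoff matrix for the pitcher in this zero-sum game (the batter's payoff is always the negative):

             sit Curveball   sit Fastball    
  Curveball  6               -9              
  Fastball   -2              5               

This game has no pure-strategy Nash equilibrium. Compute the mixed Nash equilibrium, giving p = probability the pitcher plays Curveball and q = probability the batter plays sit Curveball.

Set the batter's expected payoff from sit Curveball equal to that from sit Fastball:
  the batter's payoff to sit Curveball: p·(-6) + (1−p)·2 = -8p + 2
  the batter's payoff to sit Fastball: p·9 + (1−p)·(-5) = 14p - 5
  -8p + 2 = 14p - 5  ⇒  -22p = -7  ⇒  p = 7/22.
In a mixed equilibrium the pitcher is indifferent between Curveball and Fastball; this condition fixes q.
  the pitcher's payoff to Curveball: q·6 + (1−q)·(-9) = 15q - 9
  the pitcher's payoff to Fastball: q·(-2) + (1−q)·5 = -7q + 5
  15q - 9 = -7q + 5  ⇒  22q = 14  ⇒  q = 7/11.

p = 7/22, q = 7/11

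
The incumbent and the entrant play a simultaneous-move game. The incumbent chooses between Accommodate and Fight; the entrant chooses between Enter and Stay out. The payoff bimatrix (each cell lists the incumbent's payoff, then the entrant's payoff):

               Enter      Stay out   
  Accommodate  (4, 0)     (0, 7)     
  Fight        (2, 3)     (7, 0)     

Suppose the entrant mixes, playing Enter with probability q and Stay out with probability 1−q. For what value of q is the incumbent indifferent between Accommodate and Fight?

q = 7/9

Set the incumbent's expected payoff from Accommodate equal to that from Fight:
  the incumbent's expected payoff from Accommodate: q·4 + (1−q)·0 = 4q
  the incumbent's expected payoff from Fight: q·2 + (1−q)·7 = -5q + 7
  4q = -5q + 7  ⇒  9q = 7  ⇒  q = 7/9.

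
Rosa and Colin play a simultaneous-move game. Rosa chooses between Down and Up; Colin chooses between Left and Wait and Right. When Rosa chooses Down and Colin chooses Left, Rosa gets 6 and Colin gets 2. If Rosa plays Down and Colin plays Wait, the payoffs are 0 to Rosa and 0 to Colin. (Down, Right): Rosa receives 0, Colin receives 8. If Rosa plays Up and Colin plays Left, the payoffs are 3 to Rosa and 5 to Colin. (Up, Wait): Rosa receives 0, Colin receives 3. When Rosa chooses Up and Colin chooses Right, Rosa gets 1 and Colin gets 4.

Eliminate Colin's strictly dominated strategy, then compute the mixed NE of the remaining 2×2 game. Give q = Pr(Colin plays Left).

Colin's strategy Wait is strictly dominated by Left: 2 > 0 and 5 > 3. Eliminate Wait.
Set Rosa's expected payoff from Down equal to that from Up:
  Rosa's expected payoff from Down: q·6 + (1−q)·0 = 6q
  Rosa's expected payoff from Up: q·3 + (1−q)·1 = 2q + 1
  6q = 2q + 1  ⇒  4q = 1  ⇒  q = 1/4.

q = 1/4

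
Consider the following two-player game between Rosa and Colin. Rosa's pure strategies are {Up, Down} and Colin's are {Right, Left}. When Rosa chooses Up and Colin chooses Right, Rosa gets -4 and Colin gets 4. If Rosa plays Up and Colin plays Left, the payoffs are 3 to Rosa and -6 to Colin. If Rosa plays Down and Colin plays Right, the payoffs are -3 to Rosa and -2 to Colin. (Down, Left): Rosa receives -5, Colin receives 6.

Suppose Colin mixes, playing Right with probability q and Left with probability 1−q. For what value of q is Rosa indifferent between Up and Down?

In a mixed equilibrium Rosa is indifferent between Up and Down; this condition fixes q.
  Rosa's expected payoff from Up: q·(-4) + (1−q)·3 = -7q + 3
  Rosa's expected payoff from Down: q·(-3) + (1−q)·(-5) = 2q - 5
  -7q + 3 = 2q - 5  ⇒  -9q = -8  ⇒  q = 8/9.

q = 8/9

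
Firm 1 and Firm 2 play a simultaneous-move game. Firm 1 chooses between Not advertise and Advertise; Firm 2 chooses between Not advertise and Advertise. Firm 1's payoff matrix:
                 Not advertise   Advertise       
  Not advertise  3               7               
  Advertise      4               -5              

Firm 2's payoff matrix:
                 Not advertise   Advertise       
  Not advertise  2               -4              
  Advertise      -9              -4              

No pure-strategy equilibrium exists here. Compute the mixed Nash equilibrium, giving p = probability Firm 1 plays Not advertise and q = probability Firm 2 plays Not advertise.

In a mixed equilibrium Firm 2 is indifferent between Not advertise and Advertise; this condition fixes p.
  Firm 2's payoff from Not advertise: p·2 + (1−p)·(-9) = 11p - 9
  Firm 2's payoff from Advertise: p·(-4) + (1−p)·(-4) = -4
  11p - 9 = -4  ⇒  11p = 5  ⇒  p = 5/11.
Firm 2's mix must leave Firm 1 indifferent between Not advertise and Advertise.
  Firm 1's payoff to Not advertise: q·3 + (1−q)·7 = -4q + 7
  Firm 1's payoff to Advertise: q·4 + (1−q)·(-5) = 9q - 5
  -4q + 7 = 9q - 5  ⇒  -13q = -12  ⇒  q = 12/13.

p = 5/11, q = 12/13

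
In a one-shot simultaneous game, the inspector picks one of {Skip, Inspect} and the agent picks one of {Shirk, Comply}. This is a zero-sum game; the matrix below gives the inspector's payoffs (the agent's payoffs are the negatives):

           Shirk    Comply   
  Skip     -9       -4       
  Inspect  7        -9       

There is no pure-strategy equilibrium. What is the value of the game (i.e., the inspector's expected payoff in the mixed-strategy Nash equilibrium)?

v = -109/21

In a mixed equilibrium the inspector is indifferent between Skip and Inspect; this condition fixes q.
  the inspector's expected payoff from Skip: q·(-9) + (1−q)·(-4) = -5q - 4
  the inspector's expected payoff from Inspect: q·7 + (1−q)·(-9) = 16q - 9
  -5q - 4 = 16q - 9  ⇒  -21q = -5  ⇒  q = 5/21.
The value is the inspector's expected payoff against this mix (using Skip): (5/21)·(-9) + (16/21)·(-4) = -109/21.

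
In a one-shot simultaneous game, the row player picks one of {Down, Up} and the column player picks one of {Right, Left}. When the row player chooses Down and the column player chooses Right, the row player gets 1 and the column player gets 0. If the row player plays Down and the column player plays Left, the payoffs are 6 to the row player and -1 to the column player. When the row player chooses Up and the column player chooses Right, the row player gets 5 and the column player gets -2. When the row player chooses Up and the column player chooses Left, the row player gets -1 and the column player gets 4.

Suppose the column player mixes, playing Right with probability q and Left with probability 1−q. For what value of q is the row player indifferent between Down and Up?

q = 7/11

In a mixed equilibrium the row player is indifferent between Down and Up; this condition fixes q.
  the row player's payoff from Down: q·1 + (1−q)·6 = -5q + 6
  the row player's payoff from Up: q·5 + (1−q)·(-1) = 6q - 1
  -5q + 6 = 6q - 1  ⇒  -11q = -7  ⇒  q = 7/11.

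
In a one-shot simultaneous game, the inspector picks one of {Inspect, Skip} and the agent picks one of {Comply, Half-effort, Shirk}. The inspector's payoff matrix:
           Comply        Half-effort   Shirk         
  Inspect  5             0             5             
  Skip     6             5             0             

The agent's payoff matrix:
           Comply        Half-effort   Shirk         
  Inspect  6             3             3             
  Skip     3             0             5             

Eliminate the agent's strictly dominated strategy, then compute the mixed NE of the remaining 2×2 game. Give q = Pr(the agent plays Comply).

q = 5/6

The agent's strategy Half-effort is strictly dominated by Comply: 6 > 3 and 3 > 0. Eliminate Half-effort.
The inspector's indifference between Inspect and Skip determines the agent's mixing probability q:
  the inspector's payoff to Inspect: q·5 + (1−q)·5 = 5
  the inspector's payoff to Skip: q·6 + (1−q)·0 = 6q
  5 = 6q  ⇒  -6q = -5  ⇒  q = 5/6.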